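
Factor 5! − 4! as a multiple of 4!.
4 × 4! = 96

Explanation: 5! − 4! = 5·4! − 4! = (5 − 1)·4! = 4 × 4! = 96.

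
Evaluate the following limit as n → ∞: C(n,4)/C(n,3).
C(n,4)/C(n,3) = (n-3)/4 → ∞ as n → ∞.

Answer: ∞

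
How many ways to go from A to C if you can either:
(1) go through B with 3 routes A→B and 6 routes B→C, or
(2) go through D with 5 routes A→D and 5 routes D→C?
Route via B: 3×6=18. Route via D: 5×5=25. Total: 43.
Final answer: 43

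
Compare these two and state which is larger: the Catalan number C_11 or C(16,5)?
C_11

Working:
C_11 = C(22,11)/(11+1) = 705,432/12 = 58,786; C(16,5) = 4,368.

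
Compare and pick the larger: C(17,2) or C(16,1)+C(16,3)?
C(16,1)+C(16,3)

Reasoning: C(17,2)=136; C(16,1)+C(16,3)=16+560=576.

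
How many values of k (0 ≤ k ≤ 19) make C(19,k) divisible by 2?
12

Checking C(19,k) mod 2 for k = 0..19: divisible at k = 4, 5, 6, 7, 8, 9, 10, 11, 12, 13, 14, 15. That's 12 values.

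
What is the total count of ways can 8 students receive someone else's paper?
14,833

Solution: Using D(n) = (n-1)[D(n-1) + D(n-2)]:
D(8) = (8-1) × [D(7) + D(6)]
      = 7 × [1854 + 265]
      = 7 × 2119
      = 14,833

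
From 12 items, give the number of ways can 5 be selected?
C(12,5) = 12! / (5! × (12-5)!)
         = 12! / (5! × 7!)
         = 792
Final answer: 792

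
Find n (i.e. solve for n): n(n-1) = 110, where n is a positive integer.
11

Working:
n² − n − 110 = 0, so n = (1 ± √(1 + 4·110))/2 = (1 ± √441)/2 = (1 ± 21)/2, i.e. n = 11 or n = -10. Taking the positive root, n = 11 (check: 11×10 = 110).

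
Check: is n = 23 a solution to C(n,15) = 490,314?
C(23,15) = 23·22·21·20·19·18·17·16·15·14·13·12·11·10·9/15! = 641,171,050,071,552,000/1,307,674,368,000 = 490,314, which equals 490,314.
Final answer: Yes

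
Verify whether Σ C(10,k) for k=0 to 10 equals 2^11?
False
Binomial theorem: Σ C(10,k) = (1+1)^10 = 2^10 = 1,024; RHS 2^11 = 2,048.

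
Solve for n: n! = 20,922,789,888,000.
n! is strictly increasing. 14! = 87,178,291,200, 15! = 1,307,674,368,000, 16! = 20,922,789,888,000 ✓. So n = 16.

Answer: 16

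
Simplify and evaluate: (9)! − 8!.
322,560

Reasoning: (9)! − 8! = (9)·8! − 8! = (9−1)·8! = 8·8! = 322,560.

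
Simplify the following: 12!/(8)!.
11,880

Working:
This equals 12×11×...×9 = 11,880.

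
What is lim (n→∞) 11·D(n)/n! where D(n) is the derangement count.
D(n)/n! → 1/e, so 11·D(n)/n! → 11/e.
Final answer: 11/e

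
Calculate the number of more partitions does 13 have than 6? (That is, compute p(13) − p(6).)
Pentagonal recurrence p(n) = p(n−1) + p(n−2) − p(n−5) − p(n−7) + …: p(13) = p(12) + p(11) − p(8) − p(6) + p(1) = 77 + 56 − 22 − 11 + 1 = 101.
p(6) = p(5) + p(4) − p(1) = 7 + 5 − 1 = 11.
Difference = 101 − 11 = 90.
Final answer: 90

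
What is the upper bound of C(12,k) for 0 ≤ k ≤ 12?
Maximum at k = 6: C(12,6) = 924.
Final answer: 924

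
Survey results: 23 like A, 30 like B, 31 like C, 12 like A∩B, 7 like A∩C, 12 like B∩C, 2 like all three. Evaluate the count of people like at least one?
55

Solution: |A∪B∪C| = 23+30+31-12-7-12+2 = 55.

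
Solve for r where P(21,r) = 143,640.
4

Solution: P(21,r) = 21·20·…·(21−r+1), a product of r factors. Multiplying down from 21: 21 = 21; 21·20 = 420; 21·20·19 = 7,980; 21·20·19·18 = 143,640 ✓ (4 factors). So r = 4.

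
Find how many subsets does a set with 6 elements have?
64
Each element can be included or excluded: 2^6 = 64.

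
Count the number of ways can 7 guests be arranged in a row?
5,040

Working:
Arrangements of 7 distinct objects: 7! = 5,040.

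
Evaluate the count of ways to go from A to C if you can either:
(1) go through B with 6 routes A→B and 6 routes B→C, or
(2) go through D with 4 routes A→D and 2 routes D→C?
44
Route via B: 6×6=36. Route via D: 4×2=8. Total: 44.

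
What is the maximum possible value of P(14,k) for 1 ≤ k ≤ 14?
87,178,291,200

Working:
P(14,k) increases in k, so maximum at k = 14: 14! = 87,178,291,200.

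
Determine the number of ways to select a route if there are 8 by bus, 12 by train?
20

Solution: By the addition principle: 8 + 12 = 20.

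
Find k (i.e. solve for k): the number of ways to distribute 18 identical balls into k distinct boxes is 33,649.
6

Working:
Stars and bars: the count is C(18+k−1, k−1), increasing in k. k=4: C(21,3) = 1,330, k=5: C(22,4) = 7,315, k=6: C(23,5) = 33,649 ✓. So k = 6.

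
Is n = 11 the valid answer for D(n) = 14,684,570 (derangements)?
Yes

Reasoning: D(11) = (11-1)·[D(10) + D(9)] = 10·[1,334,961 + 133,496] = 14,684,570, which equals 14,684,570.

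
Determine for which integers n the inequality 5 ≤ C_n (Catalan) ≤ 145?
C_2=2; C_3=5; C_4=14; C_5=42; C_6=132; C_7=429. So valid n = 3, 4, 5, 6.

Answer: 3, 4, 5, 6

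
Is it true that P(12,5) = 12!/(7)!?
True

Reasoning: Permutation formula P(n,k) = n!/(n-k)!: 12!/7! = 479,001,600/5,040 = 95,040 = P(12,5). The statement holds.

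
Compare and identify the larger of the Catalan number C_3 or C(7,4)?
C(7,4)

Explanation: C_3 = C(6,3)/(3+1) = 20/4 = 5; C(7,4) = 35.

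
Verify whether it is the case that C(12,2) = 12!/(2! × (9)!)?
False

Explanation: The correct denominator is 2!×10!, giving C(12,2) = 66; the stated RHS is 12!/(2!×9!) = 660 ≠ 66, so the statement does not hold.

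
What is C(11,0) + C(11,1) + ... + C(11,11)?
2,048

Explanation: Sum of binomial coefficients = 2^11 = 2,048.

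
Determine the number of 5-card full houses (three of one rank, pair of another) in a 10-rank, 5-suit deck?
9,000

Explanation: Triple rank: 10. Triple suits: C(5,3)=10. Pair rank: 9. Pair suits: C(5,2)=10. Total: 9,000.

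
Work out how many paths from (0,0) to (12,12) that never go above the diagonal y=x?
208,012

Explanation: Counted by the Catalan number C_12: C_12 = C(24,12)/(12+1) = 2,704,156/13 = 208,012.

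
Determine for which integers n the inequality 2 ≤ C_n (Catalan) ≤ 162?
C_1=1; C_2=2; C_3=5; C_4=14; C_5=42; C_6=132; C_7=429. So valid n = 2, 3, 4, 5, 6.

Answer: 2, 3, 4, 5, 6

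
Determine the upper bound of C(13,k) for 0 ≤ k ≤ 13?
Maximum at k = 6 or k = 7: C(13,6) = 1,716.
Final answer: 1,716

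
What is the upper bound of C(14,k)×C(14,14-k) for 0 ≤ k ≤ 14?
11,778,624
C(14,k)·C(14,14-k) = C(14,k)², maximised at the centre k = 7: C(14,7)² = 11,778,624.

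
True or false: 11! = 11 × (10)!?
By definition n! = n × (n-1)!, so 11! = 11 × 10!.

Answer: True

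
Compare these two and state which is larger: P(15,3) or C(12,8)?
P(15,3)=2,730, C(12,8)=495.

Answer: P(15,3)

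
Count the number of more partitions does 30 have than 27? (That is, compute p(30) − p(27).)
2,594

Working:
Pentagonal recurrence p(n) = p(n−1) + p(n−2) − p(n−5) − p(n−7) + …: p(30) = p(29) + p(28) − p(25) − p(23) + p(18) + p(15) − p(8) − p(4) = 4,565 + 3,718 − 1,958 − 1,255 + 385 + 176 − 22 − 5 = 5,604.
p(27) = p(26) + p(25) − p(22) − p(20) + p(15) + p(12) − p(5) − p(1) = 2,436 + 1,958 − 1,002 − 627 + 176 + 77 − 7 − 1 = 3,010.
Difference = 5,604 − 3,010 = 2,594.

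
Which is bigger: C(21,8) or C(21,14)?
C(21,8)

Reasoning: C(21,8)=203,490, C(21,14)=116,280.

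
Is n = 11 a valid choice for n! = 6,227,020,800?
11! = 11·10! = 11·3,628,800 = 39,916,800, which does not equal 6,227,020,800.

Answer: No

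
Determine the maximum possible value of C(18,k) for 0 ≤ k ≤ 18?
48,620

Reasoning: Maximum at k = 9: C(18,9) = 48,620.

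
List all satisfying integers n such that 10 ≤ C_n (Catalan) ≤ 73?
C_3=5; C_4=14; C_5=42; C_6=132. So valid n = 4, 5.

Answer: 4, 5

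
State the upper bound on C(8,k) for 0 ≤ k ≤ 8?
Maximum at k = 4: C(8,4) = 70.
Final answer: 70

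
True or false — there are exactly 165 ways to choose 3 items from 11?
True

Working:
C(11,3) = 165.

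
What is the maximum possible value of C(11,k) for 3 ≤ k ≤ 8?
462
C(11,k) is maximised at the centre of the row: C(11,5) = 462.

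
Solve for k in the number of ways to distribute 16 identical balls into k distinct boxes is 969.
4

Explanation: Stars and bars: the count is C(16+k−1, k−1), increasing in k. k=2: C(17,1) = 17, k=3: C(18,2) = 153, k=4: C(19,3) = 969 ✓. So k = 4.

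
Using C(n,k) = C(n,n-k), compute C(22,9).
497,420

Working:
C(22,9) = C(22,13) = 497,420.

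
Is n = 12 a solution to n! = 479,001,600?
Yes
12! = 12·11! = 12·39,916,800 = 479,001,600, which equals 479,001,600.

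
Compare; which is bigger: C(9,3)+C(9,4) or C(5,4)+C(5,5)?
C(9,3)+C(9,4)

Solution: First=210, Second=6.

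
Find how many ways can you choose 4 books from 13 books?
715
C(13,4) = 13! / (4! × (13-4)!)
         = 13! / (4! × 9!)
         = 715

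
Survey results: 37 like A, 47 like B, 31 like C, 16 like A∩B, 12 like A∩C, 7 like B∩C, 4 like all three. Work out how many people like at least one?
84

Explanation: |A∪B∪C| = 37+47+31-16-12-7+4 = 84.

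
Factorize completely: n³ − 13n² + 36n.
n(n − 4)(n − 9)

Explanation: n³ − 13n² + 36n = n(n² − 13n + 36) = n(n − 4)(n − 9).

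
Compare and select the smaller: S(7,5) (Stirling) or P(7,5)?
S(7,5)

Working:
S(7,5) = 5·S(6,5) + S(6,4) = 5·15 + 65 = 140; P(7,5) = 2,520.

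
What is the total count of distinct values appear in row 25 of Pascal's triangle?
Row 25 has entries C(25,0)..C(25,25); by symmetry C(25,k)=C(25,25-k), giving 13 distinct values.
Final answer: 13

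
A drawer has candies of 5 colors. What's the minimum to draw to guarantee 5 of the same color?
Worst case: 4 of each = 20. One more: 21.
Final answer: 21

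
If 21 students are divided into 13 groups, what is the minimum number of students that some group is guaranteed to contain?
2

Reasoning: Pigeonhole: ⌈21/13⌉ = 2.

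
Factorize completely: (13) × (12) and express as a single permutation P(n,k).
P(13,2) = 13!/(11)!

Solution: Product of 2 consecutive descending integers starting at 13: P(13,2) = 13!/11! = 156.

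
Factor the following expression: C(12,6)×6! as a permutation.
C(12,6)×6! = [12!/(6!(6)!)]×6! = 12!/(6)! = P(12,6) = 665,280.
Final answer: P(12,6)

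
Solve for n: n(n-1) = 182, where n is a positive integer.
14

Working:
n² − n − 182 = 0, so n = (1 ± √(1 + 4·182))/2 = (1 ± √729)/2 = (1 ± 27)/2, i.e. n = 14 or n = -13. Taking the positive root, n = 14 (check: 14×13 = 182).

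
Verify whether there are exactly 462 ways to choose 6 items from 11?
C(11,6) = 462.

Answer: True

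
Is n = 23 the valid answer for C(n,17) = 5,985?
No

Working:
C(23,17) = 23·22·21·20·19·18·17·16·15·14·13·12·11·10·9·8·7/17! = 35,905,578,804,006,912,000/355,687,428,096,000 = 100,947, which does not equal 5,985.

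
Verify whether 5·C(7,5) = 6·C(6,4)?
Absorption identity k·C(n,k) = n·C(n-1,k-1). LHS = 5·21 = 105; RHS = 6·15 = 90.

Answer: False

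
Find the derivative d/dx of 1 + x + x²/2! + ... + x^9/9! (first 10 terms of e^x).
1 + x + x²/2! + ... + x^8/8!
Differentiating term by term gives the first 9 terms of e^x.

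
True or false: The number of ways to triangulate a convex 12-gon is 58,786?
False

Explanation: Triangulations of a convex 12-gon are counted by the Catalan number C_10: C_10 = C(20,10)/(10+1) = 184,756/11 = 16,796.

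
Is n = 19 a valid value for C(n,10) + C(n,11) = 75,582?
No

C(19,10) + C(19,11) = 92,378 + 75,582 = 167,960, which does not equal 75,582.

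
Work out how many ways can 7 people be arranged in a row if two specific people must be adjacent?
Treat pair as unit: (7-1)! arrangements × 2 internal orders = 1,440.

Answer: 1,440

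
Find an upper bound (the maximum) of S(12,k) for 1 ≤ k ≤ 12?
1,379,400

Row S(12,k) for k = 1..12 (via S(n,k) = k·S(n−1,k) + S(n−1,k−1)): 1, 2,047, 86,526, 611,501, 1,379,400, 1,323,652, 627,396, 159,027, 22,275, 1,705, 66, 1. The row is unimodal; maximum at k = 5: 1,379,400.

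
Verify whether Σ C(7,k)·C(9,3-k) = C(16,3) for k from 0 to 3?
True

Working:
Vandermonde's identity gives C(16,3) = 560; RHS C(16,3) = 560.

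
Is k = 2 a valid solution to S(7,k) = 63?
S(7,2) = 2·S(6,2) + S(6,1) = 2·31 + 1 = 63, which equals 63.

Answer: Yes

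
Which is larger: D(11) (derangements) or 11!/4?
D(11)

Solution: D(11) = (11-1)·[D(10) + D(9)] = 10·[1,334,961 + 133,496] = 14,684,570; 11!/4 = 39,916,800/4 = 9,979,200.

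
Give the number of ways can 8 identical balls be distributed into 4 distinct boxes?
C(8+4-1, 4-1) = C(11, 3) = 165.

Answer: 165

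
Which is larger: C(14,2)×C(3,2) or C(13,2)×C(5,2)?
C(13,2)×C(5,2)

C(14,2)×C(3,2)=273, C(13,2)×C(5,2)=780.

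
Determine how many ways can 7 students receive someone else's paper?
1,854

Working:
Using D(n) = (n-1)[D(n-1) + D(n-2)]:
D(7) = (7-1) × [D(6) + D(5)]
      = 6 × [265 + 44]
      = 6 × 309
      = 1,854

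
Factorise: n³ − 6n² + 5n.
n(n − 1)(n − 5)

Explanation: n³ − 6n² + 5n = n(n² − 6n + 5) = n(n − 1)(n − 5).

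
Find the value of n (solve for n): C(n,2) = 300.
25
C(n,2) = n(n−1)/2! is increasing in n, and n(n−1) = 2!·300 = 600 ≈ (n−0.5)^2 gives n ≈ 25.0. Check: C(23,2) = 253, C(24,2) = 276, C(25,2) = 300 ✓. So n = 25.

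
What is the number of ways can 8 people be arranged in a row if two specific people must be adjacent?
10,080

Reasoning: Treat pair as unit: (8-1)! arrangements × 2 internal orders = 10,080.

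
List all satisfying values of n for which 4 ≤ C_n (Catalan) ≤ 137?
3, 4, 5, 6

Working:
C_2=2; C_3=5; C_4=14; C_5=42; C_6=132; C_7=429. So valid n = 3, 4, 5, 6.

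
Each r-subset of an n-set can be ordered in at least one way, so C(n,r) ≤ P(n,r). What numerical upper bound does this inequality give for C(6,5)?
720

Reasoning: P(6,5) = 6·5·4·3·2 = 720, so C(6,5) ≤ 720. (The bound is loose by a factor of 5! = 120: C(6,5) = 720/120 = 6.)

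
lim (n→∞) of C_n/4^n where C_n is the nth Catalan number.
C_n ~ 4^n/(n^(3/2)√π), so n^0·C_n/4^n ~ n^(0 − 3/2)/√π → 0.
Final answer: 0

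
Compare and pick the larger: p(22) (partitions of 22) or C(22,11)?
C(22,11)

Pentagonal recurrence p(n) = p(n−1) + p(n−2) − p(n−5) − p(n−7) + …: p(22) = p(21) + p(20) − p(17) − p(15) + p(10) + p(7) − p(0) = 792 + 627 − 297 − 176 + 42 + 15 − 1 = 1,002; C(22,11) = 705,432.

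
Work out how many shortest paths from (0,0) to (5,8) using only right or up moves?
1,287

Explanation: Choose 5 rights from 13 moves: C(13,5) = 1,287.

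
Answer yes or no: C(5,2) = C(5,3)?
Symmetry C(n,k) = C(n,n-k): C(5,2) = 10 and C(5,3) = 10. Both sides agree, so the statement holds.
Final answer: Yes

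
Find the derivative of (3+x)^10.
10(3+x)^9

Working:
Using the power rule: d/dx (3+x)^10 = 10(3+x)^{9}.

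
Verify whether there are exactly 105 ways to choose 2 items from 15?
C(15,2) = 105.
Final answer: True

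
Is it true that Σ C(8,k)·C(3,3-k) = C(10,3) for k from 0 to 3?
False

Explanation: Vandermonde's identity gives C(11,3) = 165; RHS C(10,3) = 120.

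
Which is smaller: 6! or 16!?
6!

6!=720, 16!=20,922,789,888,000. 16! > 6!.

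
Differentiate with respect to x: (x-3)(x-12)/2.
(2x - 15)/2

d/dx[(x-3)(x-12)] = (x-12) + (x-3) = 2x - 15. Dividing by 2 gives (2x - 15)/2.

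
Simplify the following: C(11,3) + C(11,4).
495

By Pascal's identity: C(12,4) = 495.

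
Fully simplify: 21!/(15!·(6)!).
54,264

Solution: This is C(21,15) = 54,264.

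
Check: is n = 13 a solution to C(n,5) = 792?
No

Solution: C(13,5) = 13·12·11·10·9/5! = 154,440/120 = 1,287, which does not equal 792.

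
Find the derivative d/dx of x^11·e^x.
(11x^10 + x^11)e^x

Reasoning: Product rule: d/dx[x^11]·e^x + x^11·d/dx[e^x] = 11x^{10}e^x + x^11e^x.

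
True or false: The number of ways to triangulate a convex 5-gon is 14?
False
Triangulations of a convex 5-gon are counted by the Catalan number C_3: C_3 = C(6,3)/(3+1) = 20/4 = 5.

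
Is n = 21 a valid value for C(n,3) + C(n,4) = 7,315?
Yes

C(21,3) + C(21,4) = 1,330 + 5,985 = 7,315, which equals 7,315.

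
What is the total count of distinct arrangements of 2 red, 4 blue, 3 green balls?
Multinomial: 9!/(2! × 4! × 3!) = 1,260.

Answer: 1,260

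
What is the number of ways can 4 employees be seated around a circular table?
6

Reasoning: Circular arrangements: (4-1)! = 6.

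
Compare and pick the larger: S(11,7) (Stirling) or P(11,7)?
P(11,7)

Reasoning: S(11,7) = 7·S(10,7) + S(10,6) = 7·5,880 + 22,827 = 63,987; P(11,7) = 1,663,200.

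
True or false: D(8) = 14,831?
False

Explanation: Derangements of 8 elements: D(8) = (8-1)·[D(7) + D(6)] = 7·[1,854 + 265] = 14,833.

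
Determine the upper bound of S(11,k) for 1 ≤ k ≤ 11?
246,730

Working:
Row S(11,k) for k = 1..11 (via S(n,k) = k·S(n−1,k) + S(n−1,k−1)): 1, 1,023, 28,501, 145,750, 246,730, 179,487, 63,987, 11,880, 1,155, 55, 1. The row is unimodal; maximum at k = 5: 246,730.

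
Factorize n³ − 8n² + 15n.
n(n − 3)(n − 5)
n³ − 8n² + 15n = n(n² − 8n + 15) = n(n − 3)(n − 5).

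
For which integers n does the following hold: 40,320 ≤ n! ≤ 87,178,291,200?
8, 9, 10, 11, 12, 13, 14

Working:
n! is strictly increasing; 8! = 40,320 and 14! = 87,178,291,200, so valid n = 8, 9, 10, 11, 12, 13, 14.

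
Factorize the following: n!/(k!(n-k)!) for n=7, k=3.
C(7,3) = 35

Solution: This is the binomial coefficient C(7,3) = 35.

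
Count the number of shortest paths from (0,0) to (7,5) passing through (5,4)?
378

Solution: To (5,4): C(9,5)=126. From there: C(3,2)=3. Total: 378.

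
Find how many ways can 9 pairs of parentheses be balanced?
4,862

Explanation: Using the Catalan number formula: C_n = C(2n, n) / (n+1)
C_9 = C(18, 9) / (9+1)
     = 48620 / 10
     = 4,862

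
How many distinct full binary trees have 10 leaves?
Using the Catalan number formula: C_n = C(2n, n) / (n+1)
C_9 = C(18, 9) / (9+1)
     = 48620 / 10
     = 4,862
Final answer: 4,862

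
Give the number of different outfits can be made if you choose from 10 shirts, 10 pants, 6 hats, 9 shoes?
5,400

Explanation: By the multiplication principle: 10 × 10 × 6 × 9 = 5,400.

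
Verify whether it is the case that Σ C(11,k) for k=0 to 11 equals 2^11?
True

Reasoning: Binomial theorem: Σ C(11,k) = (1+1)^11 = 2^11 = 2,048; RHS 2^11 = 2,048.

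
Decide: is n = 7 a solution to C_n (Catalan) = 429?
C_7 = C(14,7)/(7+1) = 3,432/8 = 429, which equals 429.

Answer: Yes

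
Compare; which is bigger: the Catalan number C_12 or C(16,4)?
C_12

Solution: C_12 = C(24,12)/(12+1) = 2,704,156/13 = 208,012; C(16,4) = 1,820.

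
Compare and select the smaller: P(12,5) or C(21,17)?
C(21,17)

Solution: P(12,5)=95,040, C(21,17)=5,985.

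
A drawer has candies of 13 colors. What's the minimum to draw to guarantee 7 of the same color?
79

Reasoning: Worst case: 6 of each = 78. One more: 79.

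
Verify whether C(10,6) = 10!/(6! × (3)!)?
The correct denominator is 6!×4!, giving C(10,6) = 210; the stated RHS is 10!/(6!×3!) = 840 ≠ 210, so the statement does not hold.
Final answer: False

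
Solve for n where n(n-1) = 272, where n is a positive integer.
17

n² − n − 272 = 0, so n = (1 ± √(1 + 4·272))/2 = (1 ± √1,089)/2 = (1 ± 33)/2, i.e. n = 17 or n = -16. Taking the positive root, n = 17 (check: 17×16 = 272).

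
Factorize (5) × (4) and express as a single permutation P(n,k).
P(5,2) = 5!/(3)!
Product of 2 consecutive descending integers starting at 5: P(5,2) = 5!/3! = 20.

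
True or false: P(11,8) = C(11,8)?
P(11,8) = 6,652,800 and C(11,8) = 165; P(n,r) = r! × C(n,r) so P > C whenever r ≥ 2.
Final answer: False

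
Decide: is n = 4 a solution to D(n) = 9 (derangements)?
Yes

Explanation: D(4) = (4-1)·[D(3) + D(2)] = 3·[2 + 1] = 9, which equals 9.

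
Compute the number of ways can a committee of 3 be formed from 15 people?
455

Reasoning: C(15,3) = 15! / (3! × (15-3)!)
         = 15! / (3! × 12!)
         = 455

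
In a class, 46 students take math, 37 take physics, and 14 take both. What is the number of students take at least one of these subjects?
69
|A∪B| = |A|+|B|-|A∩B| = 46+37-14 = 69.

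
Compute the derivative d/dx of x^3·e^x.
(3x^2 + x^3)e^x

Explanation: Product rule: d/dx[x^3]·e^x + x^3·d/dx[e^x] = 3x^{2}e^x + x^3e^x.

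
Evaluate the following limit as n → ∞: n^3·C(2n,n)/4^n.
∞
C(2n,n) ~ 4^n/√(πn), so n^3·C(2n,n)/4^n ~ n^(3 − 1/2)/√π → ∞.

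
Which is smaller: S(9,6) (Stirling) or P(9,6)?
S(9,6)
S(9,6) = 6·S(8,6) + S(8,5) = 6·266 + 1,050 = 2,646; P(9,6) = 60,480.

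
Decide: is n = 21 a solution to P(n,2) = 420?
Yes

Working:
P(21,2) = 21·20 = 420, which equals 420.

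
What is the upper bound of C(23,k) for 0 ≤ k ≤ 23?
Maximum at k = 11 or k = 12: C(23,11) = 1,352,078.
Final answer: 1,352,078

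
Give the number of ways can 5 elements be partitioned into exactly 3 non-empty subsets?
25

Solution: This equals S(5,3), the Stirling number of the 2nd kind.
Using the Stirling recurrence: S(n,k) = k·S(n-1,k) + S(n-1,k-1)
S(5,3) = 3·S(4,3) + S(4,2)
         = 3·6 + 7
         = 18 + 7
         = 25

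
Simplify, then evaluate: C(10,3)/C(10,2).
8/3

C(n,k+1)/C(n,k) = (n−k)/(k+1). Here (10−2)/(2+1) = 8/3 = 8/3.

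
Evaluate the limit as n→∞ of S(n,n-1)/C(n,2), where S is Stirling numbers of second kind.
S(n,n-1) = C(n,2), so the limit is 1.
Final answer: 1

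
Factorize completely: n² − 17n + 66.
(n − 6)(n − 11)

Seek roots whose sum is 17 and product is 66: (6, 11). So n² − 17n + 66 = (n − 6)(n − 11).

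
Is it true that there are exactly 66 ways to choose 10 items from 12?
C(12,10) = 66.

Answer: True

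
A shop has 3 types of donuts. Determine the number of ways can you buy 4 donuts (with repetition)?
15

Stars and bars: C(4+3-1, 4) = C(6, 4) = 15.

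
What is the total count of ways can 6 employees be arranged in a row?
720

Arrangements of 6 distinct objects: 6! = 720.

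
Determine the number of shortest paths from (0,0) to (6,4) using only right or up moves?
210
Choose 6 rights from 10 moves: C(10,6) = 210.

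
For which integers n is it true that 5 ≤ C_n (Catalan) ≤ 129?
3, 4, 5

C_2=2; C_3=5; C_4=14; C_5=42; C_6=132. So valid n = 3, 4, 5.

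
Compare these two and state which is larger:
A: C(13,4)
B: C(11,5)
A

Reasoning: A=C(13,4)=715, B=C(11,5)=462.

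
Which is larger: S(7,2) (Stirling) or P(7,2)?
S(7,2) = 2·S(6,2) + S(6,1) = 2·31 + 1 = 63; P(7,2) = 42.

Answer: S(7,2)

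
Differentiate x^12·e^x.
(12x^11 + x^12)e^x
Product rule: d/dx[x^12]·e^x + x^12·d/dx[e^x] = 12x^{11}e^x + x^12e^x.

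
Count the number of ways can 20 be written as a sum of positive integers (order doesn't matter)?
627

Working:
Pentagonal recurrence p(n) = p(n−1) + p(n−2) − p(n−5) − p(n−7) + …: p(20) = p(19) + p(18) − p(15) − p(13) + p(8) + p(5) = 490 + 385 − 176 − 101 + 22 + 7 = 627.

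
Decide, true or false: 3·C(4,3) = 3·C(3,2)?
False

Solution: Absorption identity k·C(n,k) = n·C(n-1,k-1). LHS = 3·4 = 12; RHS = 3·3 = 9.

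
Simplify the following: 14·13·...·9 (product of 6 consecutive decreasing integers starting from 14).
2,162,160

Reasoning: This is P(14,6) = 14!/(8)! = 2,162,160.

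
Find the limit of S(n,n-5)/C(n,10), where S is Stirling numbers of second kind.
945

The leading term of S(n,n-5) as a polynomial in n is (9)!!·C(n,10), so the ratio → (9)!! = 945.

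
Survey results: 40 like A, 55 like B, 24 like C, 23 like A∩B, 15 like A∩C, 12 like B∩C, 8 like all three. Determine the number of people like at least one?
77

Solution: |A∪B∪C| = 40+55+24-23-15-12+8 = 77.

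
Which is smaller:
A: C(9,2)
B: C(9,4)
A=C(9,2)=36, B=C(9,4)=126.

Answer: A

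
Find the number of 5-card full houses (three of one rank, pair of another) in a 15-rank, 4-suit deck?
5,040

Reasoning: Triple rank: 15. Triple suits: C(4,3)=4. Pair rank: 14. Pair suits: C(4,2)=6. Total: 5,040.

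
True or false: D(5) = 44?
True

Solution: Derangements of 5 elements: D(5) = (5-1)·[D(4) + D(3)] = 4·[9 + 2] = 44.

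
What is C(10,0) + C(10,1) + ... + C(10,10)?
Sum of binomial coefficients = 2^10 = 1,024.
Final answer: 1,024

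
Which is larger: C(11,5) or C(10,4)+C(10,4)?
C(11,5)

Explanation: C(11,5)=462; C(10,4)+C(10,4)=210+210=420.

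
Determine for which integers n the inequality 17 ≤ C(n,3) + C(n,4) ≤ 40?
6

Explanation: C(5,3)+C(5,4)=15; C(6,3)+C(6,4)=35; C(7,3)+C(7,4)=70. So valid n = 6.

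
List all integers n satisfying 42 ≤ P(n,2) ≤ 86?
7, 8, 9

P(6,2)=30; P(7,2)=42; P(8,2)=56; P(9,2)=72; P(10,2)=90. So valid n = 7, 8, 9.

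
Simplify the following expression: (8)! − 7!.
35,280
(8)! − 7! = (8)·7! − 7! = (8−1)·7! = 7·7! = 35,280.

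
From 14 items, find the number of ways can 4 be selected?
1,001

Reasoning: C(14,4) = 14! / (4! × (14-4)!)
         = 14! / (4! × 10!)
         = 1,001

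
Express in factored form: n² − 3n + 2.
(n − 1)(n − 2)

Working:
Seek roots whose sum is 3 and product is 2: (1, 2). So n² − 3n + 2 = (n − 1)(n − 2).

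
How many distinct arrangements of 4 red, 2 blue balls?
Multinomial: 6!/(4! × 2!) = 15.
Final answer: 15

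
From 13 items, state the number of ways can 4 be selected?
715

Explanation: C(13,4) = 13! / (4! × (13-4)!)
         = 13! / (4! × 9!)
         = 715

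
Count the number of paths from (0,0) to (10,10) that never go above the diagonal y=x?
Counted by the Catalan number C_10: C_10 = C(20,10)/(10+1) = 184,756/11 = 16,796.
Final answer: 16,796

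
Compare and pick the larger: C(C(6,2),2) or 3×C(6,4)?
C(C(6,2),2)

C(C(6,2),2)=105, 3×C(6,4)=45.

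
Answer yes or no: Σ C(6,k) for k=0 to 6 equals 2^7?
No

Reasoning: Binomial theorem: Σ C(6,k) = (1+1)^6 = 2^6 = 64; RHS 2^7 = 128.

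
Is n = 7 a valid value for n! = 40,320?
No

Explanation: 7! = 7·6! = 7·720 = 5,040, which does not equal 40,320.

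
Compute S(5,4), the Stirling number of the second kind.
10

Reasoning: Using the Stirling recurrence: S(n,k) = k·S(n-1,k) + S(n-1,k-1)
S(5,4) = 4·S(4,4) + S(4,3)
         = 4·1 + 6
         = 4 + 6
         = 10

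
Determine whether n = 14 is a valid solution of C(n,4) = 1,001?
Yes

Solution: C(14,4) = 14·13·12·11/4! = 24,024/24 = 1,001, which equals 1,001.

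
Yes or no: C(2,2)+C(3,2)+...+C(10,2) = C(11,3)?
Yes

Reasoning: Hockey stick identity gives Σ = C(11,3) = 165; RHS C(11,3) = 165.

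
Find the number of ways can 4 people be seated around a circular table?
6

Circular arrangements: (4-1)! = 6.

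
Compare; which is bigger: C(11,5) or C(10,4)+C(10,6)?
C(11,5)

C(11,5)=462; C(10,4)+C(10,6)=210+210=420.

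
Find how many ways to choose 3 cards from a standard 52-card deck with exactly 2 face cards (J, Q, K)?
2,640

Reasoning: 12 face cards and 40 non-face cards: C(12,2) × C(40,1) = 66 × 40 = 2,640.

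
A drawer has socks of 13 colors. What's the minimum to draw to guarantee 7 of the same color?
79
Worst case: 6 of each = 78. One more: 79.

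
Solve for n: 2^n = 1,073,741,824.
30

Solution: 1,073,741,824 = 1,024 × 1,024 × 1,024 = 2^10 × 2^10 × 2^10 = 2^30, so n = 30.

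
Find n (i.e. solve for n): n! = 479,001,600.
12

n! is strictly increasing. 10! = 3,628,800, 11! = 39,916,800, 12! = 479,001,600 ✓. So n = 12.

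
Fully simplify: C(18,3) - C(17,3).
136

Explanation: C(18,3) - C(17,3) = C(17,2) = 136.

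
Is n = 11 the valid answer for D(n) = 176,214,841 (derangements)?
D(11) = (11-1)·[D(10) + D(9)] = 10·[1,334,961 + 133,496] = 14,684,570, which does not equal 176,214,841.
Final answer: No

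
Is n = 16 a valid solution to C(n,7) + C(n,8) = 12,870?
No

Reasoning: C(16,7) + C(16,8) = 11,440 + 12,870 = 24,310, which does not equal 12,870.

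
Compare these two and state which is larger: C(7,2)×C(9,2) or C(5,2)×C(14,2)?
C(5,2)×C(14,2)

Explanation: C(7,2)×C(9,2)=756, C(5,2)×C(14,2)=910.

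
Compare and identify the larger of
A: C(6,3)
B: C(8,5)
B

Reasoning: A=C(6,3)=20, B=C(8,5)=56.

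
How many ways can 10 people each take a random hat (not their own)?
1,334,961

Explanation: Using D(n) = (n-1)[D(n-1) + D(n-2)]:
D(10) = (10-1) × [D(9) + D(8)]
      = 9 × [133496 + 14833]
      = 9 × 148329
      = 1,334,961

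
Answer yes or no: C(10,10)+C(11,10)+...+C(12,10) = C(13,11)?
Yes

Reasoning: Hockey stick identity gives Σ = C(13,11) = 78; RHS C(13,11) = 78.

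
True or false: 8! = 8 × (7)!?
True
By definition n! = n × (n-1)!, so 8! = 8 × 7!.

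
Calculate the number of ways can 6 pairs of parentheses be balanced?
Using the Catalan number formula: C_n = C(2n, n) / (n+1)
C_6 = C(12, 6) / (6+1)
     = 924 / 7
     = 132

Answer: 132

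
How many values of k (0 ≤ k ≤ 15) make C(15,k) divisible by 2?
0

Working:
Checking C(15,k) mod 2 for k = 0..15: none are divisible by 2. Count = 0.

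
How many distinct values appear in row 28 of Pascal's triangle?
15

Explanation: Row 28 has entries C(28,0)..C(28,28); by symmetry C(28,k)=C(28,28-k), giving 15 distinct values.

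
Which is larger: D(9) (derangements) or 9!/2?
9!/2
D(9) = (9-1)·[D(8) + D(7)] = 8·[14,833 + 1,854] = 133,496; 9!/2 = 362,880/2 = 181,440.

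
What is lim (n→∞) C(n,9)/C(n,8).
C(n,9)/C(n,8) = (n-8)/9 → ∞ as n → ∞.

Answer: ∞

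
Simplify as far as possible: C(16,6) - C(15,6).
3,003

Explanation: C(16,6) - C(15,6) = C(15,5) = 3,003.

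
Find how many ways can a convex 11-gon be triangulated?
Using the Catalan number formula: C_n = C(2n, n) / (n+1)
C_9 = C(18, 9) / (9+1)
     = 48620 / 10
     = 4,862
Final answer: 4,862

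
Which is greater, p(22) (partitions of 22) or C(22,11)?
C(22,11)

Working:
Pentagonal recurrence p(n) = p(n−1) + p(n−2) − p(n−5) − p(n−7) + …: p(22) = p(21) + p(20) − p(17) − p(15) + p(10) + p(7) − p(0) = 792 + 627 − 297 − 176 + 42 + 15 − 1 = 1,002; C(22,11) = 705,432.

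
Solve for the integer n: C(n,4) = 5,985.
21
C(n,4) = n(n−1)(n−2)(n−3)/4! is increasing in n, and n(n−1)(n−2)(n−3) = 4!·5,985 = 143,640 ≈ (n−1.5)^4 gives n ≈ 21.0. Check: C(19,4) = 3,876, C(20,4) = 4,845, C(21,4) = 5,985 ✓. So n = 21.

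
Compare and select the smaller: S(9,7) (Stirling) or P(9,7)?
S(9,7)

Solution: S(9,7) = 7·S(8,7) + S(8,6) = 7·28 + 266 = 462; P(9,7) = 181,440.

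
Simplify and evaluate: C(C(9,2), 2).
630

C(9,2) = 36, then C(36, 2) = 630.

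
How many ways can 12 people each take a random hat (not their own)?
Using D(n) = (n-1)[D(n-1) + D(n-2)]:
D(12) = (12-1) × [D(11) + D(10)]
      = 11 × [14684570 + 1334961]
      = 11 × 16019531
      = 176,214,841
Final answer: 176,214,841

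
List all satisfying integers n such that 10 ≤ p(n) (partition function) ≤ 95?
6, 7, 8, 9, 10, 11, 12

Solution: Tabulating p(n) via p(n) = p(n−1) + p(n−2) − p(n−5) − p(n−7) + …: p(5)=7; p(6)=11; p(7)=15; p(8)=22; p(9)=30; p(10)=42; p(11)=56; p(12)=77; p(13)=101. So valid n = 6, 7, 8, 9, 10, 11, 12.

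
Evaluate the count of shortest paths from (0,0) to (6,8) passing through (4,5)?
1,260

To (4,5): C(9,4)=126. From there: C(5,2)=10. Total: 1,260.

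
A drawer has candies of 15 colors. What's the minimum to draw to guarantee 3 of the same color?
31
Worst case: 2 of each = 30. One more: 31.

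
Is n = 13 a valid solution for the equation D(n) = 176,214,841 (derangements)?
D(13) = (13-1)·[D(12) + D(11)] = 12·[176,214,841 + 14,684,570] = 2,290,792,932, which does not equal 176,214,841.
Final answer: No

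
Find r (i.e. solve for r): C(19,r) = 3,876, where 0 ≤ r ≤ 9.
4

Working:
C(19,r) is increasing for 0 ≤ r ≤ 9. Stepping up (C(19,r+1) = C(19,r)·(19−r)/(r+1)): C(19,1) = 19, C(19,2) = 171, C(19,3) = 969, C(19,4) = 3,876 ✓. So r = 4.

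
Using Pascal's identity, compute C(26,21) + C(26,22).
C(26,21) + C(26,22) = C(27,22) = 80,730.
Final answer: 80,730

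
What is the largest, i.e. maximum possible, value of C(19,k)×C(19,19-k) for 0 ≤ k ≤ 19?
C(19,k)·C(19,19-k) = C(19,k)², maximised at the centre k = 9: C(19,9)² = 8,533,694,884.
Final answer: 8,533,694,884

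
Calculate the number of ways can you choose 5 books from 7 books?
21

Solution: C(7,5) = 7! / (5! × (7-5)!)
         = 7! / (5! × 2!)
         = 21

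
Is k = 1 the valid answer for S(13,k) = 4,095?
S(13,1) = 1·S(12,1) + S(12,0) = 1·1 + 0 = 1, which does not equal 4,095.
Final answer: No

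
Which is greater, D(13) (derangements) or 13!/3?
D(13)

Explanation: D(13) = (13-1)·[D(12) + D(11)] = 12·[176,214,841 + 14,684,570] = 2,290,792,932; 13!/3 = 6,227,020,800/3 = 2,075,673,600.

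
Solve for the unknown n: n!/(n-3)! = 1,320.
12

Working:
n!/(n-3)! = n×(n-1)×(n-2), a product of 3 consecutive integers ≈ (n−1)^3. 1,320^(1/3) + 1 ≈ 12.0; check n = 12: 12×11×10 = 1,320 ✓. So n = 12.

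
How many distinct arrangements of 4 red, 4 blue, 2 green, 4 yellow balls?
3,153,150

Solution: Multinomial: 14!/(4! × 4! × 2! × 4!) = 3,153,150.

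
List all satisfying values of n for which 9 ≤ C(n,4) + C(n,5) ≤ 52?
6

Solution: C(5,4)+C(5,5)=6; C(6,4)+C(6,5)=21; C(7,4)+C(7,5)=56. So valid n = 6.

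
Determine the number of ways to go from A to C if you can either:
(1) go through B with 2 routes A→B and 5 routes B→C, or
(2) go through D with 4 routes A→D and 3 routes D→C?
Route via B: 2×5=10. Route via D: 4×3=12. Total: 22.

Answer: 22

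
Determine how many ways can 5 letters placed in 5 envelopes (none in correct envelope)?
44

Reasoning: Using D(n) = (n-1)[D(n-1) + D(n-2)]:
D(5) = (5-1) × [D(4) + D(3)]
      = 4 × [9 + 2]
      = 4 × 11
      = 44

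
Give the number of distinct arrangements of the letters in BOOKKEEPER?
151,200

Reasoning: Word has 10 letters (B=1, O=2, K=2, E=3, P=1, R=1). Arrangements: 10!/Π(k!) = 151,200.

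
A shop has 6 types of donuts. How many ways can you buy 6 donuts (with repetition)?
Stars and bars: C(6+6-1, 6) = C(11, 6) = 462.

Answer: 462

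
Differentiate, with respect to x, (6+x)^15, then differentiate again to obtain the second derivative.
210(6+x)^13

Reasoning: First derivative: 15(6+x)^{14}. Second derivative: 15·14·(6+x)^{13} = 210(6+x)^{13}.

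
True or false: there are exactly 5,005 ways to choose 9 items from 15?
True

Reasoning: C(15,9) = 5,005.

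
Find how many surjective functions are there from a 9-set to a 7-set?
Onto functions = 7! × S(9,7)
First compute S(9,7) via recurrence:
Using the Stirling recurrence: S(n,k) = k·S(n-1,k) + S(n-1,k-1)
S(9,7) = 7·S(8,7) + S(8,6)
         = 7·28 + 266
         = 196 + 266
         = 462
Then: 5040 × 462 = 2,328,480
Final answer: 2,328,480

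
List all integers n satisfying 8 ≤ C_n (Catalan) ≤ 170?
4, 5, 6

Solution: C_3=5; C_4=14; C_5=42; C_6=132; C_7=429. So valid n = 4, 5, 6.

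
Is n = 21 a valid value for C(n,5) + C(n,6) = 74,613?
Yes
C(21,5) + C(21,6) = 20,349 + 54,264 = 74,613, which equals 74,613.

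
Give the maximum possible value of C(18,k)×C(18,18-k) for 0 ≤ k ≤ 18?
2,363,904,400

Explanation: C(18,k)·C(18,18-k) = C(18,k)², maximised at the centre k = 9: C(18,9)² = 2,363,904,400.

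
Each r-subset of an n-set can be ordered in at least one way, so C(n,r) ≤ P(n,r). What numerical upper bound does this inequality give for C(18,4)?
73,440

Explanation: P(18,4) = 18·17·16·15 = 73,440, so C(18,4) ≤ 73,440. (The bound is loose by a factor of 4! = 24: C(18,4) = 73,440/24 = 3,060.)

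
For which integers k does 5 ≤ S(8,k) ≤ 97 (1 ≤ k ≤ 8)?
7

S(8,1)=1; S(8,2)=127; S(8,3)=966; S(8,4)=1,701; S(8,5)=1,050; S(8,6)=266; S(8,7)=28; S(8,8)=1. So valid k = 7.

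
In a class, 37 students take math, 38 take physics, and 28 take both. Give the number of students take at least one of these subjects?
47

Explanation: |A∪B| = |A|+|B|-|A∩B| = 37+38-28 = 47.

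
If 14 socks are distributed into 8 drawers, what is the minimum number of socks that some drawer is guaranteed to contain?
2

Working:
Pigeonhole: ⌈14/8⌉ = 2.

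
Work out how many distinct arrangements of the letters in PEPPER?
Word has 6 letters (P=3, E=2, R=1). Arrangements: 6!/Π(k!) = 60.

Answer: 60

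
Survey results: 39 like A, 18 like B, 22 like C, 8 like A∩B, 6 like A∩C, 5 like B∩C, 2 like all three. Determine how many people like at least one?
62

Solution: |A∪B∪C| = 39+18+22-8-6-5+2 = 62.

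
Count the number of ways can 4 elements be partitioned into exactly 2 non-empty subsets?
7

This equals S(4,2), the Stirling number of the 2nd kind.
Using the Stirling recurrence: S(n,k) = k·S(n-1,k) + S(n-1,k-1)
S(4,2) = 2·S(3,2) + S(3,1)
         = 2·3 + 1
         = 6 + 1
         = 7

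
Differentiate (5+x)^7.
Using the power rule: d/dx (5+x)^7 = 7(5+x)^{6}.

Answer: 7(5+x)^6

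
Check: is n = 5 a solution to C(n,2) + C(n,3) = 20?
Yes

Explanation: C(5,2) + C(5,3) = 10 + 10 = 20, which equals 20.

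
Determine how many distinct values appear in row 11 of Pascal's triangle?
6
Row 11 has entries C(11,0)..C(11,11); by symmetry C(11,k)=C(11,11-k), giving 6 distinct values.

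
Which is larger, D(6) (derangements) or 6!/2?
6!/2

Working:
D(6) = (6-1)·[D(5) + D(4)] = 5·[44 + 9] = 265; 6!/2 = 720/2 = 360.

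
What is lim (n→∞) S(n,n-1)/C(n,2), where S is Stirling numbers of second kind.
1

Working:
S(n,n-1) = C(n,2), so the limit is 1.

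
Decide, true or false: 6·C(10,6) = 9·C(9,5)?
Absorption identity k·C(n,k) = n·C(n-1,k-1). LHS = 6·210 = 1,260; RHS = 9·126 = 1,134.
Final answer: False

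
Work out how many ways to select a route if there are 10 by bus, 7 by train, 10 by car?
27

Solution: By the addition principle: 10 + 7 + 10 = 27.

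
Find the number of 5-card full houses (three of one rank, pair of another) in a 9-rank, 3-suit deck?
216

Triple rank: 9. Triple suits: C(3,3)=1. Pair rank: 8. Pair suits: C(3,2)=3. Total: 216.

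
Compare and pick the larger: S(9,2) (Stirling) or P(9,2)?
S(9,2) = 2·S(8,2) + S(8,1) = 2·127 + 1 = 255; P(9,2) = 72.

Answer: S(9,2)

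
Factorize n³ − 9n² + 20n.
n(n − 4)(n − 5)
n³ − 9n² + 20n = n(n² − 9n + 20) = n(n − 4)(n − 5).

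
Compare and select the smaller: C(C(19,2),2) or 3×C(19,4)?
C(C(19,2),2)=14,535, 3×C(19,4)=11,628.
Final answer: 3×C(19,4)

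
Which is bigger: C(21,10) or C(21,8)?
C(21,10)=352,716, C(21,8)=203,490.
Final answer: C(21,10)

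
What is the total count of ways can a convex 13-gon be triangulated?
58,786

Working:
Using the Catalan number formula: C_n = C(2n, n) / (n+1)
C_11 = C(22, 11) / (11+1)
     = 705432 / 12
     = 58,786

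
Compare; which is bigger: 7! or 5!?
7!

7!=5,040, 5!=120. 7! > 5!.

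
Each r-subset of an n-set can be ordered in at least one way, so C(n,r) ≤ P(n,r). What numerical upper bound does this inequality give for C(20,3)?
6,840

Solution: P(20,3) = 20·19·18 = 6,840, so C(20,3) ≤ 6,840. (The bound is loose by a factor of 3! = 6: C(20,3) = 6,840/6 = 1,140.)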